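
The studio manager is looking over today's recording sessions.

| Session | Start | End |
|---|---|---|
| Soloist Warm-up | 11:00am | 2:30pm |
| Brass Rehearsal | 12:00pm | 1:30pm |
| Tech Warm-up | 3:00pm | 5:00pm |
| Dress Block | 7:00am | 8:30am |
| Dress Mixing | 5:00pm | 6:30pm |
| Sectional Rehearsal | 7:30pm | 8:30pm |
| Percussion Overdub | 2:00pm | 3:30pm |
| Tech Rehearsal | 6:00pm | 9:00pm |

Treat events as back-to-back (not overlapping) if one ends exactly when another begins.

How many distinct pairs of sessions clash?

Sorted by start: Dress Block, Soloist Warm-up, Brass Rehearsal, Percussion Overdub, Tech Warm-up, Dress Mixing, Tech Rehearsal, Sectional Rehearsal.
Soloist Warm-up starts after Dress Block ends — done with Dress Block.
Brass Rehearsal starts before Soloist Warm-up ends → Soloist Warm-up and Brass Rehearsal overlap.
Percussion Overdub starts before Soloist Warm-up ends → Soloist Warm-up and Percussion Overdub overlap.
Tech Warm-up starts after Soloist Warm-up ends — done with Soloist Warm-up.
Percussion Overdub starts after Brass Rehearsal ends — done with Brass Rehearsal.
Tech Warm-up starts before Percussion Overdub ends → Percussion Overdub and Tech Warm-up overlap.
Dress Mixing starts after Percussion Overdub ends — done with Percussion Overdub.
Dress Mixing starts exactly when Tech Warm-up ends (back-to-back, no overlap) — done with Tech Warm-up.
Tech Rehearsal starts before Dress Mixing ends → Dress Mixing and Tech Rehearsal overlap.
Sectional Rehearsal starts after Dress Mixing ends.
Sectional Rehearsal starts before Tech Rehearsal ends → Tech Rehearsal and Sectional Rehearsal overlap.
Overlapping pairs: Brass Rehearsal & Soloist Warm-up, Dress Mixing & Tech Rehearsal, Percussion Overdub & Soloist Warm-up, Percussion Overdub & Tech Warm-up, Sectional Rehearsal & Tech Rehearsal — 5 in total.

5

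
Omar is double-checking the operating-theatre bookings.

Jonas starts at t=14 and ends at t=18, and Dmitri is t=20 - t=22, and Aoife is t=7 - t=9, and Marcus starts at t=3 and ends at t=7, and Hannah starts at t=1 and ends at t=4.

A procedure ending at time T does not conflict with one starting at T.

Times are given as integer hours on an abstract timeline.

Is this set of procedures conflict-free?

Check each pair: they overlap iff neither finishes before the other starts.
Sorted by start: Hannah, Marcus, Aoife, Jonas, Dmitri.
Marcus starts before Hannah ends → Hannah and Marcus overlap.
That's a conflict, so the schedule is not conflict-free.

No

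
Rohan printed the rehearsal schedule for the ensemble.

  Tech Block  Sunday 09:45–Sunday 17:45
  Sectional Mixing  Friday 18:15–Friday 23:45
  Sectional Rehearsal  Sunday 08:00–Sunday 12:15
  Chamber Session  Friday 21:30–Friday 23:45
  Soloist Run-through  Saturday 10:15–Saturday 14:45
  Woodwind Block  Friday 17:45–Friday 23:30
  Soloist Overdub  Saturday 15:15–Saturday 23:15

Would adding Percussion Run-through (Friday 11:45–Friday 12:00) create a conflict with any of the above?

No — it doesn't clash with anything

Woodwind Block: starts Friday 17:45 at or after Percussion Run-through ends Friday 12:00 → clear.
Sectional Mixing: starts Friday 18:15 at or after Percussion Run-through ends Friday 12:00 → clear.
Chamber Session: starts Friday 21:30 at or after Percussion Run-through ends Friday 12:00 → clear.
Soloist Run-through: starts Saturday 10:15 at or after Percussion Run-through ends Friday 12:00 → clear.
Soloist Overdub: starts Saturday 15:15 at or after Percussion Run-through ends Friday 12:00 → clear.
Sectional Rehearsal: starts Sunday 08:00 at or after Percussion Run-through ends Friday 12:00 → clear.
Tech Block: starts Sunday 09:45 at or after Percussion Run-through ends Friday 12:00 → clear.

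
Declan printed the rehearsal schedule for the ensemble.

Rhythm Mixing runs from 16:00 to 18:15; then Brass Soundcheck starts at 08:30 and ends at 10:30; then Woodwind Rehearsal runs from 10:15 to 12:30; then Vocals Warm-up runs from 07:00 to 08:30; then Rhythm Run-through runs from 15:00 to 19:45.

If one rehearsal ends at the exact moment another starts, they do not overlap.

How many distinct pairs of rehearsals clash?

Sorted by start: Vocals Warm-up, Brass Soundcheck, Woodwind Rehearsal, Rhythm Run-through, Rhythm Mixing.
Brass Soundcheck starts exactly when Vocals Warm-up ends (back-to-back, no overlap), so nothing later overlaps Vocals Warm-up either.
Woodwind Rehearsal starts before Brass Soundcheck ends → Brass Soundcheck and Woodwind Rehearsal overlap.
Rhythm Run-through starts after Brass Soundcheck ends, so nothing later overlaps Brass Soundcheck either.
Rhythm Run-through starts after Woodwind Rehearsal ends, so nothing later overlaps Woodwind Rehearsal either.
Rhythm Mixing starts before Rhythm Run-through ends → Rhythm Run-through and Rhythm Mixing overlap.
Overlapping pairs: Brass Soundcheck & Woodwind Rehearsal, Rhythm Mixing & Rhythm Run-through — 2 in total.

2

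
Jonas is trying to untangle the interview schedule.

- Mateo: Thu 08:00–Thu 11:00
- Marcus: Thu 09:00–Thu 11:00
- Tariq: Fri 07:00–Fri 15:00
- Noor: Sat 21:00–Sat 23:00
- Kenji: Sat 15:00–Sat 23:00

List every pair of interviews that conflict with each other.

Kenji & Noor, Marcus & Mateo

Sorted by start: Mateo, Marcus, Tariq, Kenji, Noor.
Marcus starts before Mateo ends → Mateo and Marcus overlap.
Tariq starts after Mateo ends; Mateo is clear from here.
Tariq starts after Marcus ends; Marcus is clear from here.
Kenji starts after Tariq ends; Tariq is clear from here.
Noor starts before Kenji ends → Kenji and Noor overlap.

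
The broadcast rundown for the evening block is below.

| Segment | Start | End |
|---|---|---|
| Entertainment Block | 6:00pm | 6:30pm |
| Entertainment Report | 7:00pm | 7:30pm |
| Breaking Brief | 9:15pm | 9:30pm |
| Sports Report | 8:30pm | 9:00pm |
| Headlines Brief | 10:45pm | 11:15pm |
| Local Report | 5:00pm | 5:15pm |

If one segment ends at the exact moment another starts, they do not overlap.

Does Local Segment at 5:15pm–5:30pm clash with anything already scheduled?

No — it doesn't clash with anything

Local Report: ends 5:15pm at or before Local Segment starts 5:15pm → clear.
Entertainment Block: starts 6:00pm at or after Local Segment ends 5:30pm → clear.
Entertainment Report: starts 7:00pm at or after Local Segment ends 5:30pm → clear.
Sports Report: starts 8:30pm at or after Local Segment ends 5:30pm → clear.
Breaking Brief: starts 9:15pm at or after Local Segment ends 5:30pm → clear.
Headlines Brief: starts 10:45pm at or after Local Segment ends 5:30pm → clear.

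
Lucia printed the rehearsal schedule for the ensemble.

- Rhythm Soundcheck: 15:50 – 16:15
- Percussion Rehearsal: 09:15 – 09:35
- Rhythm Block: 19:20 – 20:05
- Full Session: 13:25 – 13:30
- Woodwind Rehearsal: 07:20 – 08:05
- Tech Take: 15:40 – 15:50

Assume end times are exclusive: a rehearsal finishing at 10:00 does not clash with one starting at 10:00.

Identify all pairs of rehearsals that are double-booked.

no conflicts

Sorted by start: Woodwind Rehearsal, Percussion Rehearsal, Full Session, Tech Take, Rhythm Soundcheck, Rhythm Block.
Percussion Rehearsal starts after Woodwind Rehearsal ends — done with Woodwind Rehearsal.
Full Session starts after Percussion Rehearsal ends — done with Percussion Rehearsal.
Tech Take starts after Full Session ends — done with Full Session.
Rhythm Soundcheck starts exactly when Tech Take ends (back-to-back, no overlap) — done with Tech Take.
Rhythm Block starts after Rhythm Soundcheck ends.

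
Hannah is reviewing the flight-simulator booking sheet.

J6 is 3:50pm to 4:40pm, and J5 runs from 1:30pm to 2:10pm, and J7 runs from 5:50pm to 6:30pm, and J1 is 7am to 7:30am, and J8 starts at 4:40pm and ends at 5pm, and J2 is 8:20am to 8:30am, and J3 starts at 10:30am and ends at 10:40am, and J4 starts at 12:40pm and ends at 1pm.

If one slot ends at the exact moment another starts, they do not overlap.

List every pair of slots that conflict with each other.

Two intervals overlap when each starts before the other ends.
Sorted by start: J1, J2, J3, J4, J5, J6, J8, J7.
J2 starts after J1 ends; J1 is clear from here.
J3 starts after J2 ends; J2 is clear from here.
J4 starts after J3 ends; J3 is clear from here.
J5 starts after J4 ends; J4 is clear from here.
J6 starts after J5 ends; J5 is clear from here.
J8 starts exactly when J6 ends (back-to-back, no overlap); J6 is clear from here.
J7 starts after J8 ends.

no overlapping pairs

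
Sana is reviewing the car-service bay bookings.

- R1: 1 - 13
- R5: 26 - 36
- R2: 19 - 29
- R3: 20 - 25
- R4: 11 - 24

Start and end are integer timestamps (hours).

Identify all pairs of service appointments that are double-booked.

Sorted by start: R1, R4, R2, R3, R5.
R4 starts before R1 ends → R1 and R4 overlap.
R2 starts after R1 ends, so nothing later overlaps R1 either.
R2 starts before R4 ends → R4 and R2 overlap.
R3 starts before R4 ends → R4 and R3 overlap.
R5 starts after R4 ends.
R3 starts before R2 ends → R2 and R3 overlap.
R5 starts before R2 ends → R2 and R5 overlap.
R5 starts after R3 ends.

R1 & R4, R2 & R3, R2 & R4, R2 & R5, R3 & R4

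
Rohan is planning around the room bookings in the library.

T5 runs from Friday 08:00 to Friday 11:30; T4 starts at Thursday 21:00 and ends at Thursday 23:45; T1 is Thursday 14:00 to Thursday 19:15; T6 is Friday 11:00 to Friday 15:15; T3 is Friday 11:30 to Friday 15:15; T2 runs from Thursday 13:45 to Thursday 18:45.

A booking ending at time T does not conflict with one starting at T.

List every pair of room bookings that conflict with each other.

T1 & T2, T3 & T6, T5 & T6

Sorted by start: T2, T1, T4, T5, T6, T3.
T1 starts before T2 ends → T2 and T1 overlap.
T4 starts after T2 ends, so T2 has no further overlaps.
T4 starts after T1 ends, so T1 has no further overlaps.
T5 starts after T4 ends, so T4 has no further overlaps.
T6 starts before T5 ends → T5 and T6 overlap.
T3 starts exactly when T5 ends (back-to-back, no overlap).
T3 starts before T6 ends → T6 and T3 overlap.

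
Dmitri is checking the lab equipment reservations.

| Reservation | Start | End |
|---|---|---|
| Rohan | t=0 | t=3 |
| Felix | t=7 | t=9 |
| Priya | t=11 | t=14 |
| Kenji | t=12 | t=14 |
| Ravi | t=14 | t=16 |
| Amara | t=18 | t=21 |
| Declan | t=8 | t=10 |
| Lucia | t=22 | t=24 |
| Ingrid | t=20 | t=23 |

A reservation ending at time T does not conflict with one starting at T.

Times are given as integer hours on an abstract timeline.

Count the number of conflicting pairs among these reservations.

Sorted by start: Rohan, Felix, Declan, Priya, Kenji, Ravi, Amara, Ingrid, Lucia.
Felix starts after Rohan ends; Rohan is clear from here.
Declan starts before Felix ends → Felix and Declan overlap.
Priya starts after Felix ends; Felix is clear from here.
Priya starts after Declan ends; Declan is clear from here.
Kenji starts before Priya ends → Priya and Kenji overlap.
Ravi starts exactly when Priya ends (back-to-back, no overlap); Priya is clear from here.
Ravi starts exactly when Kenji ends (back-to-back, no overlap); Kenji is clear from here.
Amara starts after Ravi ends; Ravi is clear from here.
Ingrid starts before Amara ends → Amara and Ingrid overlap.
Lucia starts after Amara ends.
Lucia starts before Ingrid ends → Ingrid and Lucia overlap.
Overlapping pairs: Amara & Ingrid, Declan & Felix, Ingrid & Lucia, Kenji & Priya — 4 in total.

4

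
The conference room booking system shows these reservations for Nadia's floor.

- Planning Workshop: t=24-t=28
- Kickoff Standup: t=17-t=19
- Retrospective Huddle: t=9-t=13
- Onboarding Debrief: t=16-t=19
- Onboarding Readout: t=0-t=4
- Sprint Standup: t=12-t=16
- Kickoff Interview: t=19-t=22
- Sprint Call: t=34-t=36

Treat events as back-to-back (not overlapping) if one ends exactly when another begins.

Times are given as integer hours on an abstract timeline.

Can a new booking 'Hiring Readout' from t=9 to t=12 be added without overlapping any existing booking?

Onboarding Readout: ends t=4 at or before Hiring Readout starts t=9 → clear.
Retrospective Huddle: starts t=9 before Hiring Readout ends t=12, and ends t=13 after Hiring Readout starts t=9 → overlap.
Sprint Standup: starts t=12 at or after Hiring Readout ends t=12 → clear.
Onboarding Debrief: starts t=16 at or after Hiring Readout ends t=12 → clear.
Kickoff Standup: starts t=17 at or after Hiring Readout ends t=12 → clear.
Kickoff Interview: starts t=19 at or after Hiring Readout ends t=12 → clear.
Planning Workshop: starts t=24 at or after Hiring Readout ends t=12 → clear.
Sprint Call: starts t=34 at or after Hiring Readout ends t=12 → clear.
Hiring Readout overlaps Retrospective Huddle.

No — it overlaps Retrospective Huddle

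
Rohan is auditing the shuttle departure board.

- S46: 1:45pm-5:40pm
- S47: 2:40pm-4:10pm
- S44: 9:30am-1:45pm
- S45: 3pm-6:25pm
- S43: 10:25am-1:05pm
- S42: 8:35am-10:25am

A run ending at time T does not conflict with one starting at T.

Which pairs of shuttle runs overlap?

Sorted by start: S42, S44, S43, S46, S47, S45.
S44 starts before S42 ends → S42 and S44 overlap.
S43 starts exactly when S42 ends (back-to-back, no overlap) — done with S42.
S43 starts before S44 ends → S44 and S43 overlap.
S46 starts exactly when S44 ends (back-to-back, no overlap) — done with S44.
S46 starts after S43 ends — done with S43.
S47 starts before S46 ends → S46 and S47 overlap.
S45 starts before S46 ends → S46 and S45 overlap.
S45 starts before S47 ends → S47 and S45 overlap.

S42 & S44, S43 & S44, S45 & S46, S45 & S47, S46 & S47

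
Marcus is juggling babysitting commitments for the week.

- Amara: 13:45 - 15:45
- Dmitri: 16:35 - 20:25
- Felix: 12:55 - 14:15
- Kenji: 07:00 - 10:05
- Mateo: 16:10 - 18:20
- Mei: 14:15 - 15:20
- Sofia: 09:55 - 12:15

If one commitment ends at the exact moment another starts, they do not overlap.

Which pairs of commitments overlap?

Amara & Felix, Amara & Mei, Dmitri & Mateo, Kenji & Sofia

Sorted by start: Kenji, Sofia, Felix, Amara, Mei, Mateo, Dmitri.
Sofia starts before Kenji ends → Kenji and Sofia overlap.
Felix starts after Kenji ends, so Kenji has no further overlaps.
Felix starts after Sofia ends, so Sofia has no further overlaps.
Amara starts before Felix ends → Felix and Amara overlap.
Mei starts exactly when Felix ends (back-to-back, no overlap), so Felix has no further overlaps.
Mei starts before Amara ends → Amara and Mei overlap.
Mateo starts after Amara ends, so Amara has no further overlaps.
Mateo starts after Mei ends, so Mei has no further overlaps.
Dmitri starts before Mateo ends → Mateo and Dmitri overlap.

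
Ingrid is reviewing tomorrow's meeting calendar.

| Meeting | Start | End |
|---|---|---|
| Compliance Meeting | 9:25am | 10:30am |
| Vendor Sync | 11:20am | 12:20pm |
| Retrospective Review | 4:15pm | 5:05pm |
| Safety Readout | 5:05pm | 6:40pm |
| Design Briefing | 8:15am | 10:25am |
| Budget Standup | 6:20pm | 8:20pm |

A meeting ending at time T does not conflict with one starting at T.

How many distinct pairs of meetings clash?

2

Sorted by start: Design Briefing, Compliance Meeting, Vendor Sync, Retrospective Review, Safety Readout, Budget Standup.
Compliance Meeting starts before Design Briefing ends → Design Briefing and Compliance Meeting overlap.
Vendor Sync starts after Design Briefing ends, so nothing later overlaps Design Briefing either.
Vendor Sync starts after Compliance Meeting ends, so nothing later overlaps Compliance Meeting either.
Retrospective Review starts after Vendor Sync ends, so nothing later overlaps Vendor Sync either.
Safety Readout starts exactly when Retrospective Review ends (back-to-back, no overlap), so nothing later overlaps Retrospective Review either.
Budget Standup starts before Safety Readout ends → Safety Readout and Budget Standup overlap.
Overlapping pairs: Budget Standup & Safety Readout, Compliance Meeting & Design Briefing — 2 in total.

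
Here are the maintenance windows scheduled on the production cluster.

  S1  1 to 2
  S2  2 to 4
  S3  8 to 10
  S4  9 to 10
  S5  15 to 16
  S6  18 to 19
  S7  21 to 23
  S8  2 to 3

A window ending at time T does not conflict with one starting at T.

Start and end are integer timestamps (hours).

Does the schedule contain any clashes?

Sorted by start: S1, S2, S8, S3, S4, S5, S6, S7.
S2 starts exactly when S1 ends (back-to-back, no overlap) — done with S1.
S8 starts before S2 ends → S2 and S8 overlap.
That's a conflict, so the schedule is not conflict-free.

Yes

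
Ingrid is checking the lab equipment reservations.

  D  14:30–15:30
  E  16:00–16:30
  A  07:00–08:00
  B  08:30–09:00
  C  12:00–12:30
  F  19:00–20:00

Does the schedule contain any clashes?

Sorted by start: A, B, C, D, E, F.
B starts after A ends, so A has no further overlaps.
C starts after B ends, so B has no further overlaps.
D starts after C ends, so C has no further overlaps.
E starts after D ends, so D has no further overlaps.
F starts after E ends.
Every pair is clear; the schedule has no overlaps.

No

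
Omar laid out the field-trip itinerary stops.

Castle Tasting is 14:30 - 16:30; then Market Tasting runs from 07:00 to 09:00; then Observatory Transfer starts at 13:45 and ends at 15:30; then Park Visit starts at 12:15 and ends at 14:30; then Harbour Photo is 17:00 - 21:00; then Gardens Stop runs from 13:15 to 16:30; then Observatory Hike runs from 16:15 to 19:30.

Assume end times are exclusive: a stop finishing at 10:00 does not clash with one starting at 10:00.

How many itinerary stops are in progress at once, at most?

Sort all start/end points and keep a running count:
07:00 start Market Tasting → 1
09:00 end Market Tasting → 0
12:15 start Park Visit → 1
13:15 start Gardens Stop → 2
13:45 start Observatory Transfer → 3
14:30 end Park Visit → 2
14:30 start Castle Tasting → 3
15:30 end Observatory Transfer → 2
16:15 start Observatory Hike → 3
16:30 end Castle Tasting → 2
16:30 end Gardens Stop → 1
17:00 start Harbour Photo → 2
19:30 end Observatory Hike → 1
21:00 end Harbour Photo → 0
Peak is 3, at 13:45 (Gardens Stop, Observatory Transfer, Park Visit).

3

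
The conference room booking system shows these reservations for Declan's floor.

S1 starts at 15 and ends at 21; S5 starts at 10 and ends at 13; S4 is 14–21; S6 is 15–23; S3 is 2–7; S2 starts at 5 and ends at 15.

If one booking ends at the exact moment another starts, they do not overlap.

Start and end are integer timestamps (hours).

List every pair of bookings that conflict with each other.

Sorted by start: S3, S2, S5, S4, S1, S6.
S2 starts before S3 ends → S3 and S2 overlap.
S5 starts after S3 ends; S3 is clear from here.
S5 starts before S2 ends → S2 and S5 overlap.
S4 starts before S2 ends → S2 and S4 overlap.
S1 starts exactly when S2 ends (back-to-back, no overlap); S2 is clear from here.
S4 starts after S5 ends; S5 is clear from here.
S1 starts before S4 ends → S4 and S1 overlap.
S6 starts before S4 ends → S4 and S6 overlap.
S6 starts before S1 ends → S1 and S6 overlap.

S1 & S4, S1 & S6, S2 & S3, S2 & S4, S2 & S5, S4 & S6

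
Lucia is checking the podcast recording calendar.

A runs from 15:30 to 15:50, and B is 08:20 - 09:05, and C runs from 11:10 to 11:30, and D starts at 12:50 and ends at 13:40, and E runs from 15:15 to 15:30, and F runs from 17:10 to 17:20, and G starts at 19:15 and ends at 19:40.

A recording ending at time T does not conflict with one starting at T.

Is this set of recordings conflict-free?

Yes

Sorted by start: B, C, D, E, A, F, G.
C starts after B ends — done with B.
D starts after C ends — done with C.
E starts after D ends — done with D.
A starts exactly when E ends (back-to-back, no overlap) — done with E.
F starts after A ends — done with A.
G starts after F ends.
Every pair is clear; the schedule has no overlaps.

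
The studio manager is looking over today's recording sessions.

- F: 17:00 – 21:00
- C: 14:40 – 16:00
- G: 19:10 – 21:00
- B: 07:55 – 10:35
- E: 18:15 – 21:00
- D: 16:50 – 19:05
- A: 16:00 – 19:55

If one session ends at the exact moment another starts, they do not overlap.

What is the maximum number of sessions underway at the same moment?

Walk through starts and ends in time order (an end at T is processed before a start at T):
07:55 start B → 1
10:35 end B → 0
14:40 start C → 1
16:00 end C → 0
16:00 start A → 1
16:50 start D → 2
17:00 start F → 3
18:15 start E → 4
19:05 end D → 3
19:10 start G → 4
19:55 end A → 3
21:00 end E → 2
21:00 end F → 1
21:00 end G → 0
Peak is 4, at 18:15 (A, D, E, F).

4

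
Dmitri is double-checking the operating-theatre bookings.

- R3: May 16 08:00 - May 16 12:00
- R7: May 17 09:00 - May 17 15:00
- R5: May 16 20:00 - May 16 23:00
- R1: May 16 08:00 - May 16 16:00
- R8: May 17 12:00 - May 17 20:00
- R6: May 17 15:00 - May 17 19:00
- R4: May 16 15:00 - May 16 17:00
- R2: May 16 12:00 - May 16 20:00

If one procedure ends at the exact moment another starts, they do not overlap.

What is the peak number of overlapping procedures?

Sweep the timeline, counting +1 at each start and −1 at each end (ends before starts at a tie):
May 16 08:00 start R1 → 1
May 16 08:00 start R3 → 2
May 16 12:00 end R3 → 1
May 16 12:00 start R2 → 2
May 16 15:00 start R4 → 3
May 16 16:00 end R1 → 2
May 16 17:00 end R4 → 1
May 16 20:00 end R2 → 0
May 16 20:00 start R5 → 1
May 16 23:00 end R5 → 0
May 17 09:00 start R7 → 1
May 17 12:00 start R8 → 2
May 17 15:00 end R7 → 1
May 17 15:00 start R6 → 2
May 17 19:00 end R6 → 1
May 17 20:00 end R8 → 0
Peak is 3, at May 16 15:00 (R1, R2, R4).

3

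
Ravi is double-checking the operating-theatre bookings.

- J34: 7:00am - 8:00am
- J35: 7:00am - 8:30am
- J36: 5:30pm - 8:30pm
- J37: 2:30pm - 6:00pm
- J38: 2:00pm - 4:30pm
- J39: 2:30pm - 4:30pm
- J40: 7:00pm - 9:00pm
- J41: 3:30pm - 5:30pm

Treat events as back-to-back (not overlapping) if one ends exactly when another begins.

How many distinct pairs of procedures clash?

Two intervals overlap when each starts before the other ends.
Sorted by start: J34, J35, J38, J37, J39, J41, J36, J40.
J35 starts before J34 ends → J34 and J35 overlap.
J38 starts after J34 ends, so J34 has no further overlaps.
J38 starts after J35 ends, so J35 has no further overlaps.
J37 starts before J38 ends → J38 and J37 overlap.
J39 starts before J38 ends → J38 and J39 overlap.
J41 starts before J38 ends → J38 and J41 overlap.
J36 starts after J38 ends, so J38 has no further overlaps.
J39 starts before J37 ends → J37 and J39 overlap.
J41 starts before J37 ends → J37 and J41 overlap.
J36 starts before J37 ends → J37 and J36 overlap.
J40 starts after J37 ends.
J41 starts before J39 ends → J39 and J41 overlap.
J36 starts after J39 ends, so J39 has no further overlaps.
J36 starts exactly when J41 ends (back-to-back, no overlap), so J41 has no further overlaps.
J40 starts before J36 ends → J36 and J40 overlap.
Overlapping pairs: J34 & J35, J36 & J37, J36 & J40, J37 & J38, J37 & J39, J37 & J41, J38 & J39, J38 & J41, J39 & J41 — 9 in total.

9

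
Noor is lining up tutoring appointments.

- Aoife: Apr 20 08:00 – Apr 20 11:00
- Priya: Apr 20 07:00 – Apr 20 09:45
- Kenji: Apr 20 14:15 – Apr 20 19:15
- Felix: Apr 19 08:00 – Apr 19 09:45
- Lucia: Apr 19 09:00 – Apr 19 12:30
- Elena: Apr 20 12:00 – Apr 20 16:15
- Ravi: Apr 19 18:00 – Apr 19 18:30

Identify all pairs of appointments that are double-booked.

Sorted by start: Felix, Lucia, Ravi, Priya, Aoife, Elena, Kenji.
Lucia starts before Felix ends → Felix and Lucia overlap.
Ravi starts after Felix ends, so nothing later overlaps Felix either.
Ravi starts after Lucia ends, so nothing later overlaps Lucia either.
Priya starts after Ravi ends, so nothing later overlaps Ravi either.
Aoife starts before Priya ends → Priya and Aoife overlap.
Elena starts after Priya ends, so nothing later overlaps Priya either.
Elena starts after Aoife ends, so nothing later overlaps Aoife either.
Kenji starts before Elena ends → Elena and Kenji overlap.

Aoife & Priya, Elena & Kenji, Felix & Lucia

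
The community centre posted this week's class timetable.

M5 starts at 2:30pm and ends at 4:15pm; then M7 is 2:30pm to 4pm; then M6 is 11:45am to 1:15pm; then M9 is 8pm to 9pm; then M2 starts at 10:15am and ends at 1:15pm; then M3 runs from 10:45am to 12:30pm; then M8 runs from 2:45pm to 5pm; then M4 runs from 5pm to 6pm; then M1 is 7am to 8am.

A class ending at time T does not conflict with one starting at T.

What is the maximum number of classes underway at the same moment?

3

Sort all start/end points and keep a running count:
7am start M1 → 1
8am end M1 → 0
10:15am start M2 → 1
10:45am start M3 → 2
11:45am start M6 → 3
12:30pm end M3 → 2
1:15pm end M2 → 1
1:15pm end M6 → 0
2:30pm start M5 → 1
2:30pm start M7 → 2
2:45pm start M8 → 3
4pm end M7 → 2
4:15pm end M5 → 1
5pm end M8 → 0
5pm start M4 → 1
6pm end M4 → 0
8pm start M9 → 1
9pm end M9 → 0
Peak is 3, at 11:45am (M2, M3, M6).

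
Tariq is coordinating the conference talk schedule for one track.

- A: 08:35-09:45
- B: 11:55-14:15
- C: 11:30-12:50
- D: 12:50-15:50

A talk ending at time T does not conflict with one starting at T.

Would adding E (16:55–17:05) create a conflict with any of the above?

A: ends 09:45 at or before E starts 16:55 → clear.
C: ends 12:50 at or before E starts 16:55 → clear.
B: ends 14:15 at or before E starts 16:55 → clear.
D: ends 15:50 at or before E starts 16:55 → clear.

No — it doesn't clash with anything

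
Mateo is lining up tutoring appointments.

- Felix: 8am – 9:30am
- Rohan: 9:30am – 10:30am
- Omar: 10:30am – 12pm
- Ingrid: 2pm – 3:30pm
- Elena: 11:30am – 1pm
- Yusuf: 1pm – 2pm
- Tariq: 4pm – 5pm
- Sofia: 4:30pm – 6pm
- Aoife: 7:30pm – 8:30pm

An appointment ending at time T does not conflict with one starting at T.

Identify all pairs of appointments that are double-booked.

Sorted by start: Felix, Rohan, Omar, Elena, Yusuf, Ingrid, Tariq, Sofia, Aoife.
Rohan starts exactly when Felix ends (back-to-back, no overlap), so Felix has no further overlaps.
Omar starts exactly when Rohan ends (back-to-back, no overlap), so Rohan has no further overlaps.
Elena starts before Omar ends → Omar and Elena overlap.
Yusuf starts after Omar ends, so Omar has no further overlaps.
Yusuf starts exactly when Elena ends (back-to-back, no overlap), so Elena has no further overlaps.
Ingrid starts exactly when Yusuf ends (back-to-back, no overlap), so Yusuf has no further overlaps.
Tariq starts after Ingrid ends, so Ingrid has no further overlaps.
Sofia starts before Tariq ends → Tariq and Sofia overlap.
Aoife starts after Tariq ends.
Aoife starts after Sofia ends.

Elena & Omar, Sofia & Tariq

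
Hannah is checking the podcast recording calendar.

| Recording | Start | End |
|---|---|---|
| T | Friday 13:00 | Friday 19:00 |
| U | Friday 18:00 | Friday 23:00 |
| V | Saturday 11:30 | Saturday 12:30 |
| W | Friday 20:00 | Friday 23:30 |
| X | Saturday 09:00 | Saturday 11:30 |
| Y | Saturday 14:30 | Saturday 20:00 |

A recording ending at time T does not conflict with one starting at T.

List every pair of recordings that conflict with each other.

Check each pair: they overlap iff neither finishes before the other starts.
Sorted by start: T, U, W, X, V, Y.
U starts before T ends → T and U overlap.
W starts after T ends, so T has no further overlaps.
W starts before U ends → U and W overlap.
X starts after U ends, so U has no further overlaps.
X starts after W ends, so W has no further overlaps.
V starts exactly when X ends (back-to-back, no overlap), so X has no further overlaps.
Y starts after V ends.

T & U, U & W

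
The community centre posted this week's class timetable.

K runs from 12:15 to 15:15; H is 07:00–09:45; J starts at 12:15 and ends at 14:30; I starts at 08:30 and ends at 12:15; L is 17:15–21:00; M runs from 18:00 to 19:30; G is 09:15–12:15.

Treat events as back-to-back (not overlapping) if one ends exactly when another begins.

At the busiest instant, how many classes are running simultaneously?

Walk through starts and ends in time order (an end at T is processed before a start at T):
07:00 start H → 1
08:30 start I → 2
09:15 start G → 3
09:45 end H → 2
12:15 end G → 1
12:15 end I → 0
12:15 start J → 1
12:15 start K → 2
14:30 end J → 1
15:15 end K → 0
17:15 start L → 1
18:00 start M → 2
19:30 end M → 1
21:00 end L → 0
Peak is 3, at 09:15 (G, H, I).

3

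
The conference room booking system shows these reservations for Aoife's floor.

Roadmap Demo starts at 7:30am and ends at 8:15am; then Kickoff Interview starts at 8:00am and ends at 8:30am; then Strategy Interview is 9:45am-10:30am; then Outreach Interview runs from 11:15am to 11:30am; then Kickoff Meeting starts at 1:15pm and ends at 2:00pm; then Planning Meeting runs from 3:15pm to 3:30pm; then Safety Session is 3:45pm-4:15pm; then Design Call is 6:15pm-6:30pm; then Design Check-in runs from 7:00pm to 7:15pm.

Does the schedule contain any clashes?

Yes

Two intervals overlap when each starts before the other ends.
Sorted by start: Roadmap Demo, Kickoff Interview, Strategy Interview, Outreach Interview, Kickoff Meeting, Planning Meeting, Safety Session, Design Call, Design Check-in.
Kickoff Interview starts before Roadmap Demo ends → Roadmap Demo and Kickoff Interview overlap.
That's a conflict, so the schedule is not conflict-free.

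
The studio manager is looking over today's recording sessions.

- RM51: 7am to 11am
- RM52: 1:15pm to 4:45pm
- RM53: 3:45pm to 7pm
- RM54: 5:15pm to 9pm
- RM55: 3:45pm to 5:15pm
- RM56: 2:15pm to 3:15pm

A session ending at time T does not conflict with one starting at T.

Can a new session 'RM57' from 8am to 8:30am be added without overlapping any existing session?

No — it overlaps RM51

RM51: starts 7am before RM57 ends 8:30am, and ends 11am after RM57 starts 8am → overlap.
RM52: starts 1:15pm at or after RM57 ends 8:30am → clear.
RM56: starts 2:15pm at or after RM57 ends 8:30am → clear.
RM53: starts 3:45pm at or after RM57 ends 8:30am → clear.
RM55: starts 3:45pm at or after RM57 ends 8:30am → clear.
RM54: starts 5:15pm at or after RM57 ends 8:30am → clear.
RM57 overlaps RM51.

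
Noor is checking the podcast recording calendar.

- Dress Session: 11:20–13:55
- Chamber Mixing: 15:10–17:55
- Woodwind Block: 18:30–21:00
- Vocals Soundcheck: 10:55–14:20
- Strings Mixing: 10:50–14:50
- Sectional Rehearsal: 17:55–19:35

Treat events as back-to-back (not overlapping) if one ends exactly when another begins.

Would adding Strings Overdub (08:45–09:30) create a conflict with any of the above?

No — it doesn't clash with anything

Strings Mixing: starts 10:50 at or after Strings Overdub ends 09:30 → clear.
Vocals Soundcheck: starts 10:55 at or after Strings Overdub ends 09:30 → clear.
Dress Session: starts 11:20 at or after Strings Overdub ends 09:30 → clear.
Chamber Mixing: starts 15:10 at or after Strings Overdub ends 09:30 → clear.
Sectional Rehearsal: starts 17:55 at or after Strings Overdub ends 09:30 → clear.
Woodwind Block: starts 18:30 at or after Strings Overdub ends 09:30 → clear.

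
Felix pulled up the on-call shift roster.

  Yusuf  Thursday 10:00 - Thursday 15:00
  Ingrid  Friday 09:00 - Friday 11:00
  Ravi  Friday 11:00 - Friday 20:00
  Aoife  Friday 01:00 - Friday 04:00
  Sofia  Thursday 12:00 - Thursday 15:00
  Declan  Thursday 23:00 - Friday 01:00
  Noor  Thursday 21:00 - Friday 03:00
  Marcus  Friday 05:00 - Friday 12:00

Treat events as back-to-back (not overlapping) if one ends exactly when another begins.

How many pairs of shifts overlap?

Sorted by start: Yusuf, Sofia, Noor, Declan, Aoife, Marcus, Ingrid, Ravi.
Sofia starts before Yusuf ends → Yusuf and Sofia overlap.
Noor starts after Yusuf ends, so nothing later overlaps Yusuf either.
Noor starts after Sofia ends, so nothing later overlaps Sofia either.
Declan starts before Noor ends → Noor and Declan overlap.
Aoife starts before Noor ends → Noor and Aoife overlap.
Marcus starts after Noor ends, so nothing later overlaps Noor either.
Aoife starts exactly when Declan ends (back-to-back, no overlap), so nothing later overlaps Declan either.
Marcus starts after Aoife ends, so nothing later overlaps Aoife either.
Ingrid starts before Marcus ends → Marcus and Ingrid overlap.
Ravi starts before Marcus ends → Marcus and Ravi overlap.
Ravi starts exactly when Ingrid ends (back-to-back, no overlap).
Overlapping pairs: Aoife & Noor, Declan & Noor, Ingrid & Marcus, Marcus & Ravi, Sofia & Yusuf — 5 in total.

5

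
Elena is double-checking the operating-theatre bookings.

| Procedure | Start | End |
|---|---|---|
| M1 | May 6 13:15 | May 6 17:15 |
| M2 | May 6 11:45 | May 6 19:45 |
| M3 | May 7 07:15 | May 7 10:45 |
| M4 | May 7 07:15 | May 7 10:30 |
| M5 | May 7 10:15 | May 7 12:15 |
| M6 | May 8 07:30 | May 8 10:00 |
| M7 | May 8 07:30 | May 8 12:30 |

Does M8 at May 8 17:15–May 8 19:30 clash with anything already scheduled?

M2: ends May 6 19:45 at or before M8 starts May 8 17:15 → clear.
M1: ends May 6 17:15 at or before M8 starts May 8 17:15 → clear.
M3: ends May 7 10:45 at or before M8 starts May 8 17:15 → clear.
M4: ends May 7 10:30 at or before M8 starts May 8 17:15 → clear.
M5: ends May 7 12:15 at or before M8 starts May 8 17:15 → clear.
M6: ends May 8 10:00 at or before M8 starts May 8 17:15 → clear.
M7: ends May 8 12:30 at or before M8 starts May 8 17:15 → clear.

No — it doesn't clash with anything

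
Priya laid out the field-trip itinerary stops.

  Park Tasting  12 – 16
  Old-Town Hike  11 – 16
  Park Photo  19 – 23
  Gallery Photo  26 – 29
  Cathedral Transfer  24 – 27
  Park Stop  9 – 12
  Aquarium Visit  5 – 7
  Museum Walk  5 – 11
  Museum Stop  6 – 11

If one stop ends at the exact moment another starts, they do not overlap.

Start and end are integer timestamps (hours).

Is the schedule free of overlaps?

No

Sorted by start: Museum Walk, Aquarium Visit, Museum Stop, Park Stop, Old-Town Hike, Park Tasting, Park Photo, Cathedral Transfer, Gallery Photo.
Aquarium Visit starts before Museum Walk ends → Museum Walk and Aquarium Visit overlap.
That's a conflict, so the schedule is not conflict-free.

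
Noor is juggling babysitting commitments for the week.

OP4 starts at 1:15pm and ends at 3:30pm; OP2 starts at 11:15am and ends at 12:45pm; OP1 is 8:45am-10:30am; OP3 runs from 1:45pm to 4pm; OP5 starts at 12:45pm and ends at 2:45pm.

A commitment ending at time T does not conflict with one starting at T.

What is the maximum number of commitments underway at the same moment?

Sweep the timeline, counting +1 at each start and −1 at each end (ends before starts at a tie):
8:45am start OP1 → 1
10:30am end OP1 → 0
11:15am start OP2 → 1
12:45pm end OP2 → 0
12:45pm start OP5 → 1
1:15pm start OP4 → 2
1:45pm start OP3 → 3
2:45pm end OP5 → 2
3:30pm end OP4 → 1
4pm end OP3 → 0
Peak is 3, at 1:45pm (OP3, OP4, OP5).

3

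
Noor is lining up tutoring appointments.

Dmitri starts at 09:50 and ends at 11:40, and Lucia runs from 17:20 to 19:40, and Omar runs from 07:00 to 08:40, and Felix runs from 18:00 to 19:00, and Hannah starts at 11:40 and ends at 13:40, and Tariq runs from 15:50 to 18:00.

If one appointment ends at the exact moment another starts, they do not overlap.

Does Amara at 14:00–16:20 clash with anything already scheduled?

Yes — it overlaps Tariq

Omar: ends 08:40 at or before Amara starts 14:00 → clear.
Dmitri: ends 11:40 at or before Amara starts 14:00 → clear.
Hannah: ends 13:40 at or before Amara starts 14:00 → clear.
Tariq: starts 15:50 before Amara ends 16:20, and ends 18:00 after Amara starts 14:00 → overlap.
Lucia: starts 17:20 at or after Amara ends 16:20 → clear.
Felix: starts 18:00 at or after Amara ends 16:20 → clear.
Amara overlaps Tariq.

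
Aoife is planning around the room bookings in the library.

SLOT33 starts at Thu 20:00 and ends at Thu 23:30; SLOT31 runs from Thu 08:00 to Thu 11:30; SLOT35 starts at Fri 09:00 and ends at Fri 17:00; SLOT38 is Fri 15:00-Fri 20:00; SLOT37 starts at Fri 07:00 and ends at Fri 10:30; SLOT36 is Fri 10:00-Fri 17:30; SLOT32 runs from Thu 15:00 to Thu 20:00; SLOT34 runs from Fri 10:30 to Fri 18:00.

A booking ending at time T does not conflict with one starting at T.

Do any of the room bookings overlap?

Check each pair: they overlap iff neither finishes before the other starts.
Sorted by start: SLOT31, SLOT32, SLOT33, SLOT37, SLOT35, SLOT36, SLOT34, SLOT38.
SLOT32 starts after SLOT31 ends, so SLOT31 has no further overlaps.
SLOT33 starts exactly when SLOT32 ends (back-to-back, no overlap), so SLOT32 has no further overlaps.
SLOT37 starts after SLOT33 ends, so SLOT33 has no further overlaps.
SLOT35 starts before SLOT37 ends → SLOT37 and SLOT35 overlap.
That's a conflict, so the schedule is not conflict-free.

Yes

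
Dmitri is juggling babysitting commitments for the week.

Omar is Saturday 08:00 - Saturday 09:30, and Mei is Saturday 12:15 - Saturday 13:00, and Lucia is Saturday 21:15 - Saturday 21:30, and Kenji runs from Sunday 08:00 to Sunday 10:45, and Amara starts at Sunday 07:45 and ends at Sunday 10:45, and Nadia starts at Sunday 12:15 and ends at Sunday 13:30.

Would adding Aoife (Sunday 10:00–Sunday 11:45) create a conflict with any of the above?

Yes — it overlaps Amara, Kenji

Omar: ends Saturday 09:30 at or before Aoife starts Sunday 10:00 → clear.
Mei: ends Saturday 13:00 at or before Aoife starts Sunday 10:00 → clear.
Lucia: ends Saturday 21:30 at or before Aoife starts Sunday 10:00 → clear.
Amara: starts Sunday 07:45 before Aoife ends Sunday 11:45, and ends Sunday 10:45 after Aoife starts Sunday 10:00 → overlap.
Kenji: starts Sunday 08:00 before Aoife ends Sunday 11:45, and ends Sunday 10:45 after Aoife starts Sunday 10:00 → overlap.
Nadia: starts Sunday 12:15 at or after Aoife ends Sunday 11:45 → clear.
Aoife overlaps Kenji, Amara.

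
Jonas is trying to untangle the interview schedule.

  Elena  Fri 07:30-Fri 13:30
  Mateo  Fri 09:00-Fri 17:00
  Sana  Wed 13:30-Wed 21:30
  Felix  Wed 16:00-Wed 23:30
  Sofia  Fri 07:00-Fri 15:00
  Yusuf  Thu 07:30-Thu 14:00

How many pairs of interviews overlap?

Two intervals overlap when each starts before the other ends.
Sorted by start: Sana, Felix, Yusuf, Sofia, Elena, Mateo.
Felix starts before Sana ends → Sana and Felix overlap.
Yusuf starts after Sana ends, so Sana has no further overlaps.
Yusuf starts after Felix ends, so Felix has no further overlaps.
Sofia starts after Yusuf ends, so Yusuf has no further overlaps.
Elena starts before Sofia ends → Sofia and Elena overlap.
Mateo starts before Sofia ends → Sofia and Mateo overlap.
Mateo starts before Elena ends → Elena and Mateo overlap.
Overlapping pairs: Elena & Mateo, Elena & Sofia, Felix & Sana, Mateo & Sofia — 4 in total.

4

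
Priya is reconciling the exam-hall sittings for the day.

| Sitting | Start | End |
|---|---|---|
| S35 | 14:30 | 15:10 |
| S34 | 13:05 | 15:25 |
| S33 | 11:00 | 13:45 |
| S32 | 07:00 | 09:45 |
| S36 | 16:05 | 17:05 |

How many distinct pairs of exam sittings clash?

2

Sorted by start: S32, S33, S34, S35, S36.
S33 starts after S32 ends; S32 is clear from here.
S34 starts before S33 ends → S33 and S34 overlap.
S35 starts after S33 ends; S33 is clear from here.
S35 starts before S34 ends → S34 and S35 overlap.
S36 starts after S34 ends.
S36 starts after S35 ends.
Overlapping pairs: S33 & S34, S34 & S35 — 2 in total.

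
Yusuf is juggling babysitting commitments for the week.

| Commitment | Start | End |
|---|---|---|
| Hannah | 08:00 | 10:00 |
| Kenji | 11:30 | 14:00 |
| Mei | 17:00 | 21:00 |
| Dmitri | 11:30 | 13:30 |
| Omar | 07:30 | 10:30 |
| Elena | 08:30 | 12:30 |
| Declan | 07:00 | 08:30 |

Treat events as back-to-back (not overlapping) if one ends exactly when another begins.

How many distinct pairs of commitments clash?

Sorted by start: Declan, Omar, Hannah, Elena, Kenji, Dmitri, Mei.
Omar starts before Declan ends → Declan and Omar overlap.
Hannah starts before Declan ends → Declan and Hannah overlap.
Elena starts exactly when Declan ends (back-to-back, no overlap); Declan is clear from here.
Hannah starts before Omar ends → Omar and Hannah overlap.
Elena starts before Omar ends → Omar and Elena overlap.
Kenji starts after Omar ends; Omar is clear from here.
Elena starts before Hannah ends → Hannah and Elena overlap.
Kenji starts after Hannah ends; Hannah is clear from here.
Kenji starts before Elena ends → Elena and Kenji overlap.
Dmitri starts before Elena ends → Elena and Dmitri overlap.
Mei starts after Elena ends.
Dmitri starts before Kenji ends → Kenji and Dmitri overlap.
Mei starts after Kenji ends.
Mei starts after Dmitri ends.
Overlapping pairs: Declan & Hannah, Declan & Omar, Dmitri & Elena, Dmitri & Kenji, Elena & Hannah, Elena & Kenji, Elena & Omar, Hannah & Omar — 8 in total.

8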